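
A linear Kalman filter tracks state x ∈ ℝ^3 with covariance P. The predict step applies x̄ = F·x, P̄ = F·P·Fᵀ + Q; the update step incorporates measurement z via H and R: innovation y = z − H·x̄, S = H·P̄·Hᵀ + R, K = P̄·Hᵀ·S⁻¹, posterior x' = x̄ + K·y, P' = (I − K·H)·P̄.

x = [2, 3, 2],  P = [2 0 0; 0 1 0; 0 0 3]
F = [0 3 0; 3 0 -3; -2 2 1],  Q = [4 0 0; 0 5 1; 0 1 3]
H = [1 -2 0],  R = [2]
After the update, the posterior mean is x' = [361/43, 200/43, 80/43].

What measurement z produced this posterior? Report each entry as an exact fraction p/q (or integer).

x̄ = F·x = [9, 0, 4]
P̄ = F·P·Fᵀ + Q = [13 0 6; 0 50 -20; 6 -20 18]
S = H·P̄·Hᵀ + R = [215]
K = P̄·Hᵀ·S⁻¹ = [13/215; -20/43; 46/215]
x' − x̄ = [-26/43, 200/43, -92/43] = K·y
y = (KᵀK)⁻¹·Kᵀ·(x' − x̄) = [-10]
z = y + H·x̄ = [-10] + [9] = [-1]

z = [-1]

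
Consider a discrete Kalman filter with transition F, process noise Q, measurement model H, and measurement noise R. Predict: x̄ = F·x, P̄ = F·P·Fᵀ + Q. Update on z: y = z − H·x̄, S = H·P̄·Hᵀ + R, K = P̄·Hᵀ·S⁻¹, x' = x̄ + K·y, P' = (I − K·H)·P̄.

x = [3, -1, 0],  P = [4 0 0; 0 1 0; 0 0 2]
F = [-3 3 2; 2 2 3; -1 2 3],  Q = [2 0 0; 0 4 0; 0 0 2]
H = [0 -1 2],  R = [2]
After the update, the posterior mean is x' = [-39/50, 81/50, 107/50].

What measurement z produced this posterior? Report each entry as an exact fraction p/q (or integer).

z = [3]

x̄ = F·x = [-12, 4, -5]
P̄ = F·P·Fᵀ + Q = [55 -6 30; -6 42 14; 30 14 28]
S = H·P̄·Hᵀ + R = [100]
K = P̄·Hᵀ·S⁻¹ = [33/50; -7/50; 21/50]
x' − x̄ = [561/50, -119/50, 357/50] = K·y
y = (KᵀK)⁻¹·Kᵀ·(x' − x̄) = [17]
z = y + H·x̄ = [17] + [-14] = [3]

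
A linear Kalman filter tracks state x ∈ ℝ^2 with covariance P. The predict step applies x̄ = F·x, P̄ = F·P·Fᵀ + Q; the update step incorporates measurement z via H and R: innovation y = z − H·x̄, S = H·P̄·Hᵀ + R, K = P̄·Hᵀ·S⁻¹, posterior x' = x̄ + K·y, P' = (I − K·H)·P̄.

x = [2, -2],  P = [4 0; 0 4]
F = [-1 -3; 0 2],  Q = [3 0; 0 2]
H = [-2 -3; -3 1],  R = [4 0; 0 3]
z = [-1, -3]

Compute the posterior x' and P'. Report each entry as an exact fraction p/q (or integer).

x̄ = F·x = [4, -4]
P̄ = F·P·Fᵀ + Q = [43 -24; -24 18]
y = z − H·x̄ = [-5, 13]
S = H·P̄·Hᵀ + R = [50 36; 36 552]
K = P̄·Hᵀ·S⁻¹ = [-185/2192 -1191/4384; -273/1096 393/2192]
x' = x̄ + K·y = [3903/4384, -929/2192]
P' = (I − K·H)·P̄ = [1109/4384 -123/2192; -123/2192 405/1096]

x' = [3903/4384, -929/2192]
P' = [1109/4384 -123/2192; -123/2192 405/1096]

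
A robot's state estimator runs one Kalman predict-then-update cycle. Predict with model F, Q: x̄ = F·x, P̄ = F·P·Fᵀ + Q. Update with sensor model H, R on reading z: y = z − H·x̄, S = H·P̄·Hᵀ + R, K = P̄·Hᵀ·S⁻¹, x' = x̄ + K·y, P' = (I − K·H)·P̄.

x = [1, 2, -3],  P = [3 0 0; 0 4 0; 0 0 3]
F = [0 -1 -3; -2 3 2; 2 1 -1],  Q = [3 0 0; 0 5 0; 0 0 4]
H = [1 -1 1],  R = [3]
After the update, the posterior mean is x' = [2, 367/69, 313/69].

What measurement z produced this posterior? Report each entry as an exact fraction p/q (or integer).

x̄ = F·x = [7, -2, 7]
P̄ = F·P·Fᵀ + Q = [34 -30 5; -30 65 -6; 5 -6 23]
S = H·P̄·Hᵀ + R = [207]
K = P̄·Hᵀ·S⁻¹ = [1/3; -101/207; 34/207]
x' − x̄ = [-5, 505/69, -170/69] = K·y
y = (KᵀK)⁻¹·Kᵀ·(x' − x̄) = [-15]
z = y + H·x̄ = [-15] + [16] = [1]

z = [1]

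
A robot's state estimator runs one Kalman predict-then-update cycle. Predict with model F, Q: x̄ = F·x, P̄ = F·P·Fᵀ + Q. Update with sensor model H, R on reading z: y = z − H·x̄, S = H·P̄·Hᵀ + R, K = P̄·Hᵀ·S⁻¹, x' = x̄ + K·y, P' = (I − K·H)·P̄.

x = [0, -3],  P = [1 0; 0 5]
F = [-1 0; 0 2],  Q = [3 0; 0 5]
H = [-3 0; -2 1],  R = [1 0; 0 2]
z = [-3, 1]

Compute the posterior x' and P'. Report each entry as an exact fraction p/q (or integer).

x' = [916/1015, 437/203]
P' = [108/1015 40/203; 40/203 450/203]

x̄ = F·x = [0, -6]
P̄ = F·P·Fᵀ + Q = [4 0; 0 25]
y = z − H·x̄ = [-3, 7]
S = H·P̄·Hᵀ + R = [37 24; 24 43]
K = P̄·Hᵀ·S⁻¹ = [-324/1015 -8/1015; -120/203 185/203]
x' = x̄ + K·y = [916/1015, 437/203]
P' = (I − K·H)·P̄ = [108/1015 40/203; 40/203 450/203]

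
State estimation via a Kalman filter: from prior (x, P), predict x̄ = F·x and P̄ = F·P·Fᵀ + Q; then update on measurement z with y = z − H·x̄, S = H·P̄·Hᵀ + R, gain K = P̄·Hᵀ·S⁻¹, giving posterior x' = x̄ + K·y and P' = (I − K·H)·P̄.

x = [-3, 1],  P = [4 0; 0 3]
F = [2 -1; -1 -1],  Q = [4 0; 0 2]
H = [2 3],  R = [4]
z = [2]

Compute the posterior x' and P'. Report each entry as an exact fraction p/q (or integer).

x' = [-509/117, 404/117]
P' = [1730/117 -1112/117; -1112/117 764/117]

x̄ = F·x = [-7, 2]
P̄ = F·P·Fᵀ + Q = [23 -5; -5 9]
y = z − H·x̄ = [10]
S = H·P̄·Hᵀ + R = [117]
K = P̄·Hᵀ·S⁻¹ = [31/117; 17/117]
x' = x̄ + K·y = [-509/117, 404/117]
P' = (I − K·H)·P̄ = [1730/117 -1112/117; -1112/117 764/117]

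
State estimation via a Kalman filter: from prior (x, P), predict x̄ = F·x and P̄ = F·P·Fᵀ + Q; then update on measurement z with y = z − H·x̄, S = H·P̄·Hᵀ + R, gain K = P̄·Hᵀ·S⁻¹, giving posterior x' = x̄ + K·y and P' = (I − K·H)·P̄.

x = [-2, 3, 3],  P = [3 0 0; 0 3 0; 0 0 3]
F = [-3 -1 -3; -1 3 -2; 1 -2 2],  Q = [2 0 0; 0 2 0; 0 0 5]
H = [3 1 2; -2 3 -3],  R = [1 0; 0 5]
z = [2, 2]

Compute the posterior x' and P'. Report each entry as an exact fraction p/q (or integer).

x' = [-95335/436832, 16035/12848, 149511/218416]
P' = [1204685/436832 -17553/12848 -714141/218416; -17553/12848 6573/6424 10289/6424; -714141/218416 10289/6424 441765/109208]

x̄ = F·x = [-6, 5, -2]
P̄ = F·P·Fᵀ + Q = [59 18 -21; 18 44 -33; -21 -33 32]
y = z − H·x̄ = [19, -31]
S = H·P̄·Hᵀ + R = [428 -114; -114 1051]
K = P̄·Hᵀ·S⁻¹ = [160689/436832 8507/218416; 1643/12848 1281/6424; -25537/218416 -17283/109208]
x' = x̄ + K·y = [-95335/436832, 16035/12848, 149511/218416]
P' = (I − K·H)·P̄ = [1204685/436832 -17553/12848 -714141/218416; -17553/12848 6573/6424 10289/6424; -714141/218416 10289/6424 441765/109208]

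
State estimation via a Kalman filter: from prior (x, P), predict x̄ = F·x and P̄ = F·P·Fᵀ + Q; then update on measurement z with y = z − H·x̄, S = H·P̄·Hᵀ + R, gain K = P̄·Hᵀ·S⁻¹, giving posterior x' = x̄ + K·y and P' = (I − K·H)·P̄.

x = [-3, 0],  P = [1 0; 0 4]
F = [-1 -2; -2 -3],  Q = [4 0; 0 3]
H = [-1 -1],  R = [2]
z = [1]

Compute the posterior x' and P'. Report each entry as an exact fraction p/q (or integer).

x' = [-58/59, 9/59]
P' = [269/118 -175/118; -175/118 313/118]

x̄ = F·x = [3, 6]
P̄ = F·P·Fᵀ + Q = [21 26; 26 43]
y = z − H·x̄ = [10]
S = H·P̄·Hᵀ + R = [118]
K = P̄·Hᵀ·S⁻¹ = [-47/118; -69/118]
x' = x̄ + K·y = [-58/59, 9/59]
P' = (I − K·H)·P̄ = [269/118 -175/118; -175/118 313/118]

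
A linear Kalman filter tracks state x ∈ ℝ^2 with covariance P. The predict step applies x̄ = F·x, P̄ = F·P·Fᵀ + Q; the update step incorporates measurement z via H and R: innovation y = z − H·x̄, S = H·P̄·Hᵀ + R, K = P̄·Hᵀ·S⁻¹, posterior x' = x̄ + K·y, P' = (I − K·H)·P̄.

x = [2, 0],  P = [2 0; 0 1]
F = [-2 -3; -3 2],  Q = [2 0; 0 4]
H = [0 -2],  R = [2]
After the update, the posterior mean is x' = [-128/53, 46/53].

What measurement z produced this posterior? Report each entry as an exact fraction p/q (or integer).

z = [-2]

x̄ = F·x = [-4, -6]
P̄ = F·P·Fᵀ + Q = [19 6; 6 26]
S = H·P̄·Hᵀ + R = [106]
K = P̄·Hᵀ·S⁻¹ = [-6/53; -26/53]
x' − x̄ = [84/53, 364/53] = K·y
y = (KᵀK)⁻¹·Kᵀ·(x' − x̄) = [-14]
z = y + H·x̄ = [-14] + [12] = [-2]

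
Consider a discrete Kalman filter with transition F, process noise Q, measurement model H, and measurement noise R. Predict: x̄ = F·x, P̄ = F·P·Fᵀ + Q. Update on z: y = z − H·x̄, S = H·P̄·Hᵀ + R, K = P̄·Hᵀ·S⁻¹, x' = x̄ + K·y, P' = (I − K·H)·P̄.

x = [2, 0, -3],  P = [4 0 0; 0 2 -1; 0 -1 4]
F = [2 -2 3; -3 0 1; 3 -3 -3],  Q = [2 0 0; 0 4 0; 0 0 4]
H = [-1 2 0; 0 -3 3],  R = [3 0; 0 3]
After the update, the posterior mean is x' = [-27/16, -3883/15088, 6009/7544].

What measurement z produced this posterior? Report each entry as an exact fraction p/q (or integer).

z = [1, 3]

x̄ = F·x = [-5, -9, 15]
P̄ = F·P·Fᵀ + Q = [74 -10 3; -10 44 -45; 3 -45 76]
S = H·P̄·Hᵀ + R = [293 -573; -573 1893]
K = P̄·Hᵀ·S⁻¹ = [-11/16 -3/16; 10841/75440 -7359/75440; 1065/7544 1769/7544]
x' − x̄ = [53/16, 131909/15088, -107151/7544] = K·y
y = (KᵀK)⁻¹·Kᵀ·(x' − x̄) = [14, -69]
z = y + H·x̄ = [14, -69] + [-13, 72] = [1, 3]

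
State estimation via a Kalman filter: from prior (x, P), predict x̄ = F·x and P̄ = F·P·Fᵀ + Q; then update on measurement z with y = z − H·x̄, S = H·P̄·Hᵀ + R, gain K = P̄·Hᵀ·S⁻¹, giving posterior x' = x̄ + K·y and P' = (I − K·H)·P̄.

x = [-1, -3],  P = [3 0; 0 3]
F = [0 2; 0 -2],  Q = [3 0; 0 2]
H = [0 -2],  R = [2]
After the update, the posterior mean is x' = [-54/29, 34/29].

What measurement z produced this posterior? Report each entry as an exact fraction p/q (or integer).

z = [-2]

x̄ = F·x = [-6, 6]
P̄ = F·P·Fᵀ + Q = [15 -12; -12 14]
S = H·P̄·Hᵀ + R = [58]
K = P̄·Hᵀ·S⁻¹ = [12/29; -14/29]
x' − x̄ = [120/29, -140/29] = K·y
y = (KᵀK)⁻¹·Kᵀ·(x' − x̄) = [10]
z = y + H·x̄ = [10] + [-12] = [-2]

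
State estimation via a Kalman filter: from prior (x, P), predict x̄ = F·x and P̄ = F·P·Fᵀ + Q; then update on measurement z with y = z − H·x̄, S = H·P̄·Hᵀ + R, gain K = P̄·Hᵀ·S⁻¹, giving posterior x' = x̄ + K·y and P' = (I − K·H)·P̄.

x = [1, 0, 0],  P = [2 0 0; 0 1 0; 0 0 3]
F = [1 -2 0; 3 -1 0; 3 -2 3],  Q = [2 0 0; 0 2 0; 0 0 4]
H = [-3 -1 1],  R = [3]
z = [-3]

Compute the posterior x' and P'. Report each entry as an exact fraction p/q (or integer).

x̄ = F·x = [1, 3, 3]
P̄ = F·P·Fᵀ + Q = [8 8 10; 8 21 20; 10 20 53]
y = z − H·x̄ = [0]
S = H·P̄·Hᵀ + R = [97]
K = P̄·Hᵀ·S⁻¹ = [-22/97; -25/97; 3/97]
x' = x̄ + K·y = [1, 3, 3]
P' = (I − K·H)·P̄ = [292/97 226/97 1036/97; 226/97 1412/97 2015/97; 1036/97 2015/97 5132/97]

x' = [1, 3, 3]
P' = [292/97 226/97 1036/97; 226/97 1412/97 2015/97; 1036/97 2015/97 5132/97]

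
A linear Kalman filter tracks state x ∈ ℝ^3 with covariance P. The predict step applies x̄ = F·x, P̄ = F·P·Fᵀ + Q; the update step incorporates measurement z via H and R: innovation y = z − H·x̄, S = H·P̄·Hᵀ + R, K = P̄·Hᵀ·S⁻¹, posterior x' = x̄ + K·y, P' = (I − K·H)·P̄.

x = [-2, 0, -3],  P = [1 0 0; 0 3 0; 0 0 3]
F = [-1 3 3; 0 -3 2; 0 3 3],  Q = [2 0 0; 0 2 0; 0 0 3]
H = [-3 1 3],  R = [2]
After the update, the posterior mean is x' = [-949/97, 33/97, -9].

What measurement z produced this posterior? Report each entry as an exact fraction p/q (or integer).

x̄ = F·x = [-7, -6, -9]
P̄ = F·P·Fᵀ + Q = [57 -9 54; -9 41 -9; 54 -9 57]
S = H·P̄·Hᵀ + R = [97]
K = P̄·Hᵀ·S⁻¹ = [-18/97; 41/97; 0]
x' − x̄ = [-270/97, 615/97, 0] = K·y
y = (KᵀK)⁻¹·Kᵀ·(x' − x̄) = [15]
z = y + H·x̄ = [15] + [-12] = [3]

z = [3]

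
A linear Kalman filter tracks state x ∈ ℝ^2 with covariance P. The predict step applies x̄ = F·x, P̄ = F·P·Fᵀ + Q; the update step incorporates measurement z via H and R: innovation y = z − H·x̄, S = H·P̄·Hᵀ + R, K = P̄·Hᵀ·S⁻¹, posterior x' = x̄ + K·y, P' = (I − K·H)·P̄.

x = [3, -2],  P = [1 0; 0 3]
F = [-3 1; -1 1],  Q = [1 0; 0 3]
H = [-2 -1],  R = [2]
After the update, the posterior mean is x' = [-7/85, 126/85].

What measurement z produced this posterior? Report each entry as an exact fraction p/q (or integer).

z = [-2]

x̄ = F·x = [-11, -5]
P̄ = F·P·Fᵀ + Q = [13 6; 6 7]
S = H·P̄·Hᵀ + R = [85]
K = P̄·Hᵀ·S⁻¹ = [-32/85; -19/85]
x' − x̄ = [928/85, 551/85] = K·y
y = (KᵀK)⁻¹·Kᵀ·(x' − x̄) = [-29]
z = y + H·x̄ = [-29] + [27] = [-2]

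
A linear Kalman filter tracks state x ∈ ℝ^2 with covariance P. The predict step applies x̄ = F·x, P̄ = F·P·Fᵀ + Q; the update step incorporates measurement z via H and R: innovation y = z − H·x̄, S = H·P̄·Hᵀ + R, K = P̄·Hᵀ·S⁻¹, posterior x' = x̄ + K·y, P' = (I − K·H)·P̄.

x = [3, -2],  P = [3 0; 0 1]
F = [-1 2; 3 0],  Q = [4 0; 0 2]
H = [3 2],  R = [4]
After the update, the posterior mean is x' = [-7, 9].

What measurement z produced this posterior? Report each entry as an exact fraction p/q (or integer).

z = [-3]

x̄ = F·x = [-7, 9]
P̄ = F·P·Fᵀ + Q = [11 -9; -9 29]
S = H·P̄·Hᵀ + R = [111]
K = P̄·Hᵀ·S⁻¹ = [5/37; 31/111]
x' − x̄ = [0, 0] = K·y
y = (KᵀK)⁻¹·Kᵀ·(x' − x̄) = [0]
z = y + H·x̄ = [0] + [-3] = [-3]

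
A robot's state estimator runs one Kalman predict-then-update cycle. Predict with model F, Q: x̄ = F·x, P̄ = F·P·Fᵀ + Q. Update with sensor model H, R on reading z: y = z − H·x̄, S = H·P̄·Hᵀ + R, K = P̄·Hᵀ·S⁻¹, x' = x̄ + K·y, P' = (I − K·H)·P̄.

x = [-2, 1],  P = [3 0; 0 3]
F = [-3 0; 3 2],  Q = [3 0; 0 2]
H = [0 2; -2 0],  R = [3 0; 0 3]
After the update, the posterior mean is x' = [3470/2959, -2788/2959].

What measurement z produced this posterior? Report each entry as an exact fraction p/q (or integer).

x̄ = F·x = [6, -4]
P̄ = F·P·Fᵀ + Q = [30 -27; -27 41]
S = H·P̄·Hᵀ + R = [167 108; 108 123]
K = P̄·Hᵀ·S⁻¹ = [-54/2959 -1396/2959; 1418/2959 54/2959]
x' − x̄ = [-14284/2959, 9048/2959] = K·y
y = (KᵀK)⁻¹·Kᵀ·(x' − x̄) = [6, 10]
z = y + H·x̄ = [6, 10] + [-8, -12] = [-2, -2]

z = [-2, -2]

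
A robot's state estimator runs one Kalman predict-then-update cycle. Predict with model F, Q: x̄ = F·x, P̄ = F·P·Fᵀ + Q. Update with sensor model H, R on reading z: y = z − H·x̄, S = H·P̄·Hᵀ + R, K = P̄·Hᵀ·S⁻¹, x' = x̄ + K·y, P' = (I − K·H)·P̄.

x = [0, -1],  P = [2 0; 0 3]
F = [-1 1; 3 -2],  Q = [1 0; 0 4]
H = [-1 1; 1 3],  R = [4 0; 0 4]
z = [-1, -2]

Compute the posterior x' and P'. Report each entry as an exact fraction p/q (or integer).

x' = [17/274, -189/274]
P' = [156/137 -42/137; -42/137 64/137]

x̄ = F·x = [-1, 2]
P̄ = F·P·Fᵀ + Q = [6 -12; -12 34]
y = z − H·x̄ = [-4, -7]
S = H·P̄·Hᵀ + R = [68 120; 120 244]
K = P̄·Hᵀ·S⁻¹ = [-99/274 15/274; 53/274 75/274]
x' = x̄ + K·y = [17/274, -189/274]
P' = (I − K·H)·P̄ = [156/137 -42/137; -42/137 64/137]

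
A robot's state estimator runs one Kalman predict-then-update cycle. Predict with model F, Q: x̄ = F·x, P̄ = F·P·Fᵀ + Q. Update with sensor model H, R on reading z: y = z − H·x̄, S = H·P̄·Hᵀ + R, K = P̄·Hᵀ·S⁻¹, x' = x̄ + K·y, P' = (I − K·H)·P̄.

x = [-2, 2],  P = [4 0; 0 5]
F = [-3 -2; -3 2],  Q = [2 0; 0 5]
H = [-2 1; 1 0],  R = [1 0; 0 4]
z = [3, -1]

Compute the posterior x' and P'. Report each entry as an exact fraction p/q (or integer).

x' = [-5/71, 2111/710]
P' = [668/213 1316/213; 1316/213 28019/2130]

x̄ = F·x = [2, 10]
P̄ = F·P·Fᵀ + Q = [58 16; 16 61]
y = z − H·x̄ = [-3, -3]
S = H·P̄·Hᵀ + R = [230 -100; -100 62]
K = P̄·Hᵀ·S⁻¹ = [-20/213 167/213; 1699/2130 329/213]
x' = x̄ + K·y = [-5/71, 2111/710]
P' = (I − K·H)·P̄ = [668/213 1316/213; 1316/213 28019/2130]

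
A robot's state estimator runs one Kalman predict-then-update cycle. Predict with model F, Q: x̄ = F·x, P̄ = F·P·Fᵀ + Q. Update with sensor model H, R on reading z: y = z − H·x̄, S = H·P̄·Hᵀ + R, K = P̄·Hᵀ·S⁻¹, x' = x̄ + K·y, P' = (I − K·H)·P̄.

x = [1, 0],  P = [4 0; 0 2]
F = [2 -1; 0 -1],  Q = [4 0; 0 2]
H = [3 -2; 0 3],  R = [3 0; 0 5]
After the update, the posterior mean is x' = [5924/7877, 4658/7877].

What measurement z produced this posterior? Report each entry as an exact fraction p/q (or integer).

z = [1, 2]

x̄ = F·x = [2, 0]
P̄ = F·P·Fᵀ + Q = [22 2; 2 4]
S = H·P̄·Hᵀ + R = [193 -6; -6 41]
K = P̄·Hᵀ·S⁻¹ = [2578/7877 1530/7877; -10/7877 2304/7877]
x' − x̄ = [-9830/7877, 4658/7877] = K·y
y = (KᵀK)⁻¹·Kᵀ·(x' − x̄) = [-5, 2]
z = y + H·x̄ = [-5, 2] + [6, 0] = [1, 2]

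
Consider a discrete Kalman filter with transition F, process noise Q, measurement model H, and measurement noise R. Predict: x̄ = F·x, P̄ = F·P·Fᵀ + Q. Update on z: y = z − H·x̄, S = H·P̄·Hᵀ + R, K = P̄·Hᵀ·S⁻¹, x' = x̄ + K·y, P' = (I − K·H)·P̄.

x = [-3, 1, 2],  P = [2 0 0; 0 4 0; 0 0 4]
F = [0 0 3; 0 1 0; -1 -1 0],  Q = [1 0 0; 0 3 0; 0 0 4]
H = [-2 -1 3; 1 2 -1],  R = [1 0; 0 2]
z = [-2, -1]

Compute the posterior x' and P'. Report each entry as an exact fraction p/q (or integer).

x' = [10531/1897, -929/542, 4765/1897]
P' = [30488/1897 -962/271 17834/1897; -962/271 767/542 -493/271; 17834/1897 -493/271 10828/1897]

x̄ = F·x = [6, 1, 2]
P̄ = F·P·Fᵀ + Q = [37 0 0; 0 7 -4; 0 -4 10]
y = z − H·x̄ = [5, -7]
S = H·P̄·Hᵀ + R = [270 -146; -146 93]
K = P̄·Hᵀ·S⁻¹ = [-740/1897 -407/1897; 123/542 149/271; 267/1897 52/1897]
x' = x̄ + K·y = [10531/1897, -929/542, 4765/1897]
P' = (I − K·H)·P̄ = [30488/1897 -962/271 17834/1897; -962/271 767/542 -493/271; 17834/1897 -493/271 10828/1897]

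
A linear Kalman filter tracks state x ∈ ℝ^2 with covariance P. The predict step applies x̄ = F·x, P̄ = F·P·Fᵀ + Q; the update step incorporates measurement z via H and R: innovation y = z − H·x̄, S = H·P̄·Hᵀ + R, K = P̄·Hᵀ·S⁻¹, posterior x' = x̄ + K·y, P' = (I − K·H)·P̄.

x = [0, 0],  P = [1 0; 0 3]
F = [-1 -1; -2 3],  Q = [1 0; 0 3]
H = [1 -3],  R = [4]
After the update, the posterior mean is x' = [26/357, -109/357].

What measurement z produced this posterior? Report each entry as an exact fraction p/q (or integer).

x̄ = F·x = [0, 0]
P̄ = F·P·Fᵀ + Q = [5 -7; -7 34]
S = H·P̄·Hᵀ + R = [357]
K = P̄·Hᵀ·S⁻¹ = [26/357; -109/357]
x' − x̄ = [26/357, -109/357] = K·y
y = (KᵀK)⁻¹·Kᵀ·(x' − x̄) = [1]
z = y + H·x̄ = [1] + [0] = [1]

z = [1]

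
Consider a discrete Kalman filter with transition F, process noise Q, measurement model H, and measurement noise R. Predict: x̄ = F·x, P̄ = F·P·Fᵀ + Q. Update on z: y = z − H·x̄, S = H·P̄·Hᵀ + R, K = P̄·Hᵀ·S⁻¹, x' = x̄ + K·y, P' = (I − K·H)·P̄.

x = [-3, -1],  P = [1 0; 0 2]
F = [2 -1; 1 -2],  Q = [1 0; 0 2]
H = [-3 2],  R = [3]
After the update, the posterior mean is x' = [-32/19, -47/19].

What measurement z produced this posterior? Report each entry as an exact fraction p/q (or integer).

z = [-1]

x̄ = F·x = [-5, -1]
P̄ = F·P·Fᵀ + Q = [7 6; 6 11]
S = H·P̄·Hᵀ + R = [38]
K = P̄·Hᵀ·S⁻¹ = [-9/38; 2/19]
x' − x̄ = [63/19, -28/19] = K·y
y = (KᵀK)⁻¹·Kᵀ·(x' − x̄) = [-14]
z = y + H·x̄ = [-14] + [13] = [-1]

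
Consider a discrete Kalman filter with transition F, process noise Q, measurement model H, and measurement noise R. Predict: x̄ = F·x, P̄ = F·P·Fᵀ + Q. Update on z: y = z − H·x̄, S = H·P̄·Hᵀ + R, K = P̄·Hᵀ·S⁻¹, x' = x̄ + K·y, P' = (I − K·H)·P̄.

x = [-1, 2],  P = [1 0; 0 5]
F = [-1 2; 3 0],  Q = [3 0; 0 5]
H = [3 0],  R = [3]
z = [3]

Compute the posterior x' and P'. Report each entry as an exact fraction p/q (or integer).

x̄ = F·x = [5, -3]
P̄ = F·P·Fᵀ + Q = [24 -3; -3 14]
y = z − H·x̄ = [-12]
S = H·P̄·Hᵀ + R = [219]
K = P̄·Hᵀ·S⁻¹ = [24/73; -3/73]
x' = x̄ + K·y = [77/73, -183/73]
P' = (I − K·H)·P̄ = [24/73 -3/73; -3/73 995/73]

x' = [77/73, -183/73]
P' = [24/73 -3/73; -3/73 995/73]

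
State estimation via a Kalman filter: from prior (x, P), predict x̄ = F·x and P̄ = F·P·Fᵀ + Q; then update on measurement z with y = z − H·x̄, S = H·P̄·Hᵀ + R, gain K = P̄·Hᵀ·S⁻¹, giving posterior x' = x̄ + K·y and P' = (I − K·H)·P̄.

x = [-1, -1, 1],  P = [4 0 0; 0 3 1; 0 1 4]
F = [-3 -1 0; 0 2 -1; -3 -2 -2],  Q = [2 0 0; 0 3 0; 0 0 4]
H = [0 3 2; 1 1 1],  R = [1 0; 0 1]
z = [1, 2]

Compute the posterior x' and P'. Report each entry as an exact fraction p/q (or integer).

x̄ = F·x = [4, -3, 3]
P̄ = F·P·Fᵀ + Q = [41 -5 44; -5 15 -6; 44 -6 76]
y = z − H·x̄ = [4, -2]
S = H·P̄·Hᵀ + R = [368 240; 240 199]
K = P̄·Hᵀ·S⁻¹ = [-4673/15632 745/977; 5607/15632 -403/977; -347/7816 612/977]
x' = x̄ + K·y = [4999/3908, -2893/3908, 3067/1954]
P' = (I − K·H)·P̄ = [28441/15632 28369/15632 -22445/7816; 28369/15632 75241/15632 -55029/7816; -22445/7816 -55029/7816 41185/3908]

x' = [4999/3908, -2893/3908, 3067/1954]
P' = [28441/15632 28369/15632 -22445/7816; 28369/15632 75241/15632 -55029/7816; -22445/7816 -55029/7816 41185/3908]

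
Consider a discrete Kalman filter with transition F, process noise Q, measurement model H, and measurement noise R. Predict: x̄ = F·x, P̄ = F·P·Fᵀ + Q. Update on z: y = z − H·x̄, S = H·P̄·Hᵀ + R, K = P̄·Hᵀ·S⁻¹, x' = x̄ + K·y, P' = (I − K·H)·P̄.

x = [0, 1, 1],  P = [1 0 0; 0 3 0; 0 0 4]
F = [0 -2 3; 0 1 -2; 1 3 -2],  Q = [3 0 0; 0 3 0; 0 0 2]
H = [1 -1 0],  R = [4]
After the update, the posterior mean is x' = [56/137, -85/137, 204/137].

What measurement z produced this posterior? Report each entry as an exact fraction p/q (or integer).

z = [1]

x̄ = F·x = [1, -1, 1]
P̄ = F·P·Fᵀ + Q = [51 -30 -42; -30 22 25; -42 25 46]
S = H·P̄·Hᵀ + R = [137]
K = P̄·Hᵀ·S⁻¹ = [81/137; -52/137; -67/137]
x' − x̄ = [-81/137, 52/137, 67/137] = K·y
y = (KᵀK)⁻¹·Kᵀ·(x' − x̄) = [-1]
z = y + H·x̄ = [-1] + [2] = [1]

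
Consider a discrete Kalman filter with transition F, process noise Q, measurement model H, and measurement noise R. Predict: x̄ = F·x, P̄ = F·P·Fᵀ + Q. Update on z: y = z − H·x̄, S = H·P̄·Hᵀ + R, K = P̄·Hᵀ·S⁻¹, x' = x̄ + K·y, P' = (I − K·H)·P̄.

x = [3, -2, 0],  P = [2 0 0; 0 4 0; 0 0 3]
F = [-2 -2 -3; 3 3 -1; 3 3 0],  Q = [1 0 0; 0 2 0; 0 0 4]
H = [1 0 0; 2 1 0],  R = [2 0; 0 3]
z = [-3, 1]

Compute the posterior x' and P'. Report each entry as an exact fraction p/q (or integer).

x' = [-7825/2819, 17914/2819, 16503/2819]
P' = [4990/2819 -9518/2819 -8892/2819; -9518/2819 26083/2819 23184/2819; -8892/2819 23184/2819 35846/2819]

x̄ = F·x = [-2, 3, 3]
P̄ = F·P·Fᵀ + Q = [52 -27 -36; -27 59 54; -36 54 58]
y = z − H·x̄ = [-1, 2]
S = H·P̄·Hᵀ + R = [54 77; 77 162]
K = P̄·Hᵀ·S⁻¹ = [2495/2819 154/2819; -4759/2819 2349/2819; -4446/2819 1800/2819]
x' = x̄ + K·y = [-7825/2819, 17914/2819, 16503/2819]
P' = (I − K·H)·P̄ = [4990/2819 -9518/2819 -8892/2819; -9518/2819 26083/2819 23184/2819; -8892/2819 23184/2819 35846/2819]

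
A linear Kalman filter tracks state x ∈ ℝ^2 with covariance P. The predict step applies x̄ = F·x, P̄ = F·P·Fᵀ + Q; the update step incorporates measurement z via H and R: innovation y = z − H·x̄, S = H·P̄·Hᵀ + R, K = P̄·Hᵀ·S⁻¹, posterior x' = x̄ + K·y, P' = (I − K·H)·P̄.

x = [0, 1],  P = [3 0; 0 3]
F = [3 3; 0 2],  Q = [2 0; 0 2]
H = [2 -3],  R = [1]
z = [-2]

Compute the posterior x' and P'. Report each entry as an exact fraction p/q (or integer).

x̄ = F·x = [3, 2]
P̄ = F·P·Fᵀ + Q = [56 18; 18 14]
y = z − H·x̄ = [-2]
S = H·P̄·Hᵀ + R = [135]
K = P̄·Hᵀ·S⁻¹ = [58/135; -2/45]
x' = x̄ + K·y = [289/135, 94/45]
P' = (I − K·H)·P̄ = [4196/135 926/45; 926/45 206/15]

x' = [289/135, 94/45]
P' = [4196/135 926/45; 926/45 206/15]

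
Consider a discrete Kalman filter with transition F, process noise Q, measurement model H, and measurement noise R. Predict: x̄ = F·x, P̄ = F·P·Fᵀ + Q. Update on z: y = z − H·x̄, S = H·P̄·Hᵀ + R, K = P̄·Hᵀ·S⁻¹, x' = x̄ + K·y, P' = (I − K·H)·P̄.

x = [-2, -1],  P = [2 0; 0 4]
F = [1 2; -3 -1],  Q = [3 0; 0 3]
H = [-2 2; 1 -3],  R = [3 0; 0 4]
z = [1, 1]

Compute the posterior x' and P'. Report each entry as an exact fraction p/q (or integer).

x̄ = F·x = [-4, 7]
P̄ = F·P·Fᵀ + Q = [21 -14; -14 25]
y = z − H·x̄ = [-21, 26]
S = H·P̄·Hᵀ + R = [299 -304; -304 334]
K = P̄·Hᵀ·S⁻¹ = [-2114/3725 -2443/7450; -502/3725 -2899/7450]
x' = x̄ + K·y = [-453/745, -214/745]
P' = (I − K·H)·P̄ = [14399/7450 8057/7450; 8057/7450 6551/7450]

x' = [-453/745, -214/745]
P' = [14399/7450 8057/7450; 8057/7450 6551/7450]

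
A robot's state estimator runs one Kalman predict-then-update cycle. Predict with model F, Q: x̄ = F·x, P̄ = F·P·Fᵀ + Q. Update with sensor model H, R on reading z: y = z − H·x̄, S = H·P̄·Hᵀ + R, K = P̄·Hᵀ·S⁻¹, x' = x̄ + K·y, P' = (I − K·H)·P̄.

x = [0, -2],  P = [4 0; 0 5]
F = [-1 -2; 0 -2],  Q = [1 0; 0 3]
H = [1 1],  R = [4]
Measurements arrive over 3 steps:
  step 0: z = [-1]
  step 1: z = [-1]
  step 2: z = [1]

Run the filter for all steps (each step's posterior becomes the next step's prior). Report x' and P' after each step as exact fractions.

step 0: x̄ = F·x = [4, 4]
step 0: P̄ = F·P·Fᵀ + Q = [25 20; 20 23]
step 0: y = z − H·x̄ = [-9]
step 0: S = H·P̄·Hᵀ + R = [92]
step 0: K = P̄·Hᵀ·S⁻¹ = [45/92; 43/92]
step 0: x' = x̄ + K·y = [-37/92, -19/92]
step 0: P' = (I − K·H)·P̄ = [275/92 -95/92; -95/92 267/92]
step 1: x̄ = F·x = [75/92, 19/46]
step 1: P̄ = F·P·Fᵀ + Q = [1055/92 439/46; 439/46 336/23]
step 1: y = z − H·x̄ = [-205/92]
step 1: S = H·P̄·Hᵀ + R = [4523/92]
step 1: K = P̄·Hᵀ·S⁻¹ = [1933/4523; 2222/4523]
step 1: x' = x̄ + K·y = [-620/4523, -3083/4523]
step 1: P' = (I − K·H)·P̄ = [11253/4523 -3521/4523; -3521/4523 12409/4523]
step 2: x̄ = F·x = [6786/4523, 6166/4523]
step 2: P̄ = F·P·Fᵀ + Q = [51328/4523 42594/4523; 42594/4523 63205/4523]
step 2: y = z − H·x̄ = [-8429/4523]
step 2: S = H·P̄·Hᵀ + R = [217813/4523]
step 2: K = P̄·Hᵀ·S⁻¹ = [93922/217813; 105799/217813]
step 2: x' = x̄ + K·y = [151760/217813, 99769/217813]
step 2: P' = (I − K·H)·P̄ = [521460/217813 -145772/217813; -145772/217813 568968/217813]

step 0: x' = [-37/92, -19/92], P' = [275/92 -95/92; -95/92 267/92]
step 1: x' = [-620/4523, -3083/4523], P' = [11253/4523 -3521/4523; -3521/4523 12409/4523]
step 2: x' = [151760/217813, 99769/217813], P' = [521460/217813 -145772/217813; -145772/217813 568968/217813]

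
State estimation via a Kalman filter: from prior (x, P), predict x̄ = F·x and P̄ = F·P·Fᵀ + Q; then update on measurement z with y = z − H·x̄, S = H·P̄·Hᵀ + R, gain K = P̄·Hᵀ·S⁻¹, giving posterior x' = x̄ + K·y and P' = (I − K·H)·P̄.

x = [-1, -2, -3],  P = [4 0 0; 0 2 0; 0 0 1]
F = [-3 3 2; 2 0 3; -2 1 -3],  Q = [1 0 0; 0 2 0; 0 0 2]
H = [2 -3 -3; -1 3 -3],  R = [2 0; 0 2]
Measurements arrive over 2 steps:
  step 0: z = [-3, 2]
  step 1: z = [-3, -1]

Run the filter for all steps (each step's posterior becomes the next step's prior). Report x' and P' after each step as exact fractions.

step 0: x' = [-653683/83592, -1975/648, -85/81], P' = [505589/41796 1913/324 154/81; 1913/324 323/108 25/27; 154/81 25/27 11/27]
step 1: x' = [1334873417/628383928, 15250416943/11310910704, 11079355847/11310910704], P' = [362477607/157095982 345295129/314191964 114600649/314191964; 345295129/314191964 3574426199/5655455352 968641231/5655455352; 114600649/314191964 968641231/5655455352 933787607/5655455352]

step 0: x̄ = F·x = [-9, -11, 9]
step 0: P̄ = F·P·Fᵀ + Q = [59 -18 24; -18 27 -25; 24 -25 29]
step 0: y = z − H·x̄ = [9, 53]
step 0: S = H·P̄·Hᵀ + R = [220 -334; -334 1267]
step 0: K = P̄·Hᵀ·S⁻¹ = [32455/83592 -1825/41796; 19/648 47/324; -8/81 -14/81]
step 0: x' = x̄ + K·y = [-653683/83592, -1975/648, -85/81]
step 0: P' = (I − K·H)·P̄ = [505589/41796 1913/324 154/81; 1913/324 323/108 25/27; 154/81 25/27 11/27]
step 1: x̄ = F·x = [28369/2322, -785263/41796, 1315751/83592]
step 1: P̄ = F·P·Fᵀ + Q = [2636/129 -41659/1161 33661/1161; -41659/1161 803192/10449 -1259761/20898; 33661/1161 -1259761/20898 2118461/41796]
step 1: y = z − H·x̄ = [-12583/344, 3198841/27864]
step 1: S = H·P̄·Hᵀ + R = [39443/172 -118065/172; -118065/172 12282137/4644]
step 1: K = P̄·Hᵀ·S⁻¹ = [35111547/314191964 -16435887/314191964; -66587647/628383928 267007097/1885151784; -87870175/628383928 -326375135/1885151784]
step 1: x' = x̄ + K·y = [1334873417/628383928, 15250416943/11310910704, 11079355847/11310910704]
step 1: P' = (I − K·H)·P̄ = [362477607/157095982 345295129/314191964 114600649/314191964; 345295129/314191964 3574426199/5655455352 968641231/5655455352; 114600649/314191964 968641231/5655455352 933787607/5655455352]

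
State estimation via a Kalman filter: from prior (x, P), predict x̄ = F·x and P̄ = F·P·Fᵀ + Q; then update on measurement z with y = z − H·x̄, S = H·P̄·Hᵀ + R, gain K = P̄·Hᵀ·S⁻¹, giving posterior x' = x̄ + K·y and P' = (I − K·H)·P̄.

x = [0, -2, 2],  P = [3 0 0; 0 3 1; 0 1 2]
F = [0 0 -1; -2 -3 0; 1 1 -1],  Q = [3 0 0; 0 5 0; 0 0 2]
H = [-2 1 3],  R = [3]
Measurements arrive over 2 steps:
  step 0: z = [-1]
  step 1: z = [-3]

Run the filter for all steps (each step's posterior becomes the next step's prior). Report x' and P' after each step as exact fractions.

step 0: x' = [-90/43, 260/43, -162/43], P' = [199/43 137/43 83/43; 137/43 1888/43 -536/43; 83/43 -536/43 244/43]
step 1: x' = [2551/637, -5716/637, 3036/637], P' = [16358/1911 -68678/1911 33701/1911; -68678/1911 776747/1911 -306737/1911; 33701/1911 -306737/1911 125921/1911]

step 0: x̄ = F·x = [-2, 6, -4]
step 0: P̄ = F·P·Fᵀ + Q = [5 3 1; 3 44 -12; 1 -12 8]
step 0: y = z − H·x̄ = [1]
step 0: S = H·P̄·Hᵀ + R = [43]
step 0: K = P̄·Hᵀ·S⁻¹ = [-4/43; 2/43; 10/43]
step 0: x' = x̄ + K·y = [-90/43, 260/43, -162/43]
step 0: P' = (I − K·H)·P̄ = [199/43 137/43 83/43; 137/43 1888/43 -536/43; 83/43 -536/43 244/43]
step 1: x̄ = F·x = [162/43, -600/43, 332/43]
step 1: P̄ = F·P·Fᵀ + Q = [373/43 -1442/43 697/43; -1442/43 19647/43 -8189/43; 697/43 -8189/43 3597/43]
step 1: y = z − H·x̄ = [-201/43]
step 1: S = H·P̄·Hᵀ + R = [1911/43]
step 1: K = P̄·Hᵀ·S⁻¹ = [-97/1911; -2036/1911; 1208/1911]
step 1: x' = x̄ + K·y = [2551/637, -5716/637, 3036/637]
step 1: P' = (I − K·H)·P̄ = [16358/1911 -68678/1911 33701/1911; -68678/1911 776747/1911 -306737/1911; 33701/1911 -306737/1911 125921/1911]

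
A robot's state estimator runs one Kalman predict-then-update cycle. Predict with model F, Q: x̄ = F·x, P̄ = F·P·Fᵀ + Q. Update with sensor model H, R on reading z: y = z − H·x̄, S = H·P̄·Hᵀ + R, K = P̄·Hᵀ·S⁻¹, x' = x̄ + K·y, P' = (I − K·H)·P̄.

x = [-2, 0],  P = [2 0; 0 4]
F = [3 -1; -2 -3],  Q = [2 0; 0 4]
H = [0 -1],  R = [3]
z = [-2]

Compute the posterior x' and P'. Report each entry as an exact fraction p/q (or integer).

x' = [-6, 36/17]
P' = [24 0; 0 48/17]

x̄ = F·x = [-6, 4]
P̄ = F·P·Fᵀ + Q = [24 0; 0 48]
y = z − H·x̄ = [2]
S = H·P̄·Hᵀ + R = [51]
K = P̄·Hᵀ·S⁻¹ = [0; -16/17]
x' = x̄ + K·y = [-6, 36/17]
P' = (I − K·H)·P̄ = [24 0; 0 48/17]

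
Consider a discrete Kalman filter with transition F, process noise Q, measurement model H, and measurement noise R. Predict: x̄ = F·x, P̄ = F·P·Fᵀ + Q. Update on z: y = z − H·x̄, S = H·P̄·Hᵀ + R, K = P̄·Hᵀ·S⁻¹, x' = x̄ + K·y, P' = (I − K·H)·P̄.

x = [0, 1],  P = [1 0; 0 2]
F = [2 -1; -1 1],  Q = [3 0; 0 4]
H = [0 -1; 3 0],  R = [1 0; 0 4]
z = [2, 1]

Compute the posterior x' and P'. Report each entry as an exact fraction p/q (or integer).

x' = [23/67, -865/536]
P' = [28/67 -2/67; -2/67 451/536]

x̄ = F·x = [-1, 1]
P̄ = F·P·Fᵀ + Q = [9 -4; -4 7]
y = z − H·x̄ = [3, 4]
S = H·P̄·Hᵀ + R = [8 12; 12 85]
K = P̄·Hᵀ·S⁻¹ = [2/67 21/67; -451/536 -3/134]
x' = x̄ + K·y = [23/67, -865/536]
P' = (I − K·H)·P̄ = [28/67 -2/67; -2/67 451/536]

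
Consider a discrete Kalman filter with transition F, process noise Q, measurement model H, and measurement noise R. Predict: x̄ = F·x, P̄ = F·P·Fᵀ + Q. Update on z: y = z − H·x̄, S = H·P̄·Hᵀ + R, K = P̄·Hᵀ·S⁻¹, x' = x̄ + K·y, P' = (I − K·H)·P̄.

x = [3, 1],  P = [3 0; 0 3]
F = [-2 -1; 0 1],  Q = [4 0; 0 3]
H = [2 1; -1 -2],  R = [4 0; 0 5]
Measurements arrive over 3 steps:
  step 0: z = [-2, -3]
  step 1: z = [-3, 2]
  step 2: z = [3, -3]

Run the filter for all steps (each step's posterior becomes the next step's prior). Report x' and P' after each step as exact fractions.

step 0: x' = [-3322/1439, 3302/1439], P' = [2585/1439 -1950/1439; -1950/1439 2640/1439]
step 1: x' = [-1129442/948613, -59567/948613], P' = [1305848/948613 -906624/948613; -906624/948613 1381572/948613]
step 2: x' = [861732093/555716699, 229695047/555716699], P' = [765174648/555716699 -531123264/555716699; -531123264/555716699 804223932/555716699]

step 0: x̄ = F·x = [-7, 1]
step 0: P̄ = F·P·Fᵀ + Q = [19 -3; -3 6]
step 0: y = z − H·x̄ = [11, -8]
step 0: S = H·P̄·Hᵀ + R = [74 -35; -35 36]
step 0: K = P̄·Hᵀ·S⁻¹ = [805/1439 263/1439; -315/1439 -666/1439]
step 0: x' = x̄ + K·y = [-3322/1439, 3302/1439]
step 0: P' = (I − K·H)·P̄ = [2585/1439 -1950/1439; -1950/1439 2640/1439]
step 1: x̄ = F·x = [3342/1439, 3302/1439]
step 1: P̄ = F·P·Fᵀ + Q = [10936/1439 1260/1439; 1260/1439 6957/1439]
step 1: y = z − H·x̄ = [-14303/1439, 12824/1439]
step 1: S = H·P̄·Hᵀ + R = [61497/1439 -42086/1439; -42086/1439 50999/1439]
step 1: K = P̄·Hᵀ·S⁻¹ = [426268/948613 101480/948613; -107919/948613 -371304/948613]
step 1: x' = x̄ + K·y = [-1129442/948613, -59567/948613]
step 1: P' = (I − K·H)·P̄ = [1305848/948613 -906624/948613; -906624/948613 1381572/948613]
step 2: x̄ = F·x = [2318451/948613, -59567/948613]
step 2: P̄ = F·P·Fᵀ + Q = [6772920/948613 431676/948613; 431676/948613 4227411/948613]
step 2: y = z − H·x̄ = [-1731496/948613, -646522/948613]
step 2: S = H·P̄·Hᵀ + R = [36840247/948613 -24159042/948613; -24159042/948613 30152333/948613]
step 2: K = P̄·Hᵀ·S⁻¹ = [249806508/555716699 59414376/555716699; -64505649/555716699 -215464920/555716699]
step 2: x' = x̄ + K·y = [861732093/555716699, 229695047/555716699]
step 2: P' = (I − K·H)·P̄ = [765174648/555716699 -531123264/555716699; -531123264/555716699 804223932/555716699]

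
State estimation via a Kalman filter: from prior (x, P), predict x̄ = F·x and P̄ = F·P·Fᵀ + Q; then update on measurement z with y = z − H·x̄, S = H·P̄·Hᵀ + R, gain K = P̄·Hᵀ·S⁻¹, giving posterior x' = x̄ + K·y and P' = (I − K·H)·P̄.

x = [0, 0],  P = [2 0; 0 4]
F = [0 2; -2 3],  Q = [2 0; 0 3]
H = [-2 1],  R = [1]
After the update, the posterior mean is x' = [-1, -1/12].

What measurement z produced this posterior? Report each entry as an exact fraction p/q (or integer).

z = [2]

x̄ = F·x = [0, 0]
P̄ = F·P·Fᵀ + Q = [18 24; 24 47]
S = H·P̄·Hᵀ + R = [24]
K = P̄·Hᵀ·S⁻¹ = [-1/2; -1/24]
x' − x̄ = [-1, -1/12] = K·y
y = (KᵀK)⁻¹·Kᵀ·(x' − x̄) = [2]
z = y + H·x̄ = [2] + [0] = [2]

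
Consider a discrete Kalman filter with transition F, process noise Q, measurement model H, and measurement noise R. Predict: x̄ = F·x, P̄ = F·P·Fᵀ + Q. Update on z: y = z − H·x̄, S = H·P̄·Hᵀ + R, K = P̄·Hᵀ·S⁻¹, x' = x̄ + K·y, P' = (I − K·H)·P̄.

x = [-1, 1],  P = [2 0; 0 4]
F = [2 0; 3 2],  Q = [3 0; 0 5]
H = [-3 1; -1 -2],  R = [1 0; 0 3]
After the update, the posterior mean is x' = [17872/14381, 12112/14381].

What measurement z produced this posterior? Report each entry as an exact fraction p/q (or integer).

z = [-3, -3]

x̄ = F·x = [-2, -1]
P̄ = F·P·Fᵀ + Q = [11 12; 12 39]
S = H·P̄·Hᵀ + R = [67 15; 15 218]
K = P̄·Hᵀ·S⁻¹ = [-4053/14381 -2030/14381; 2004/14381 -6075/14381]
x' − x̄ = [46634/14381, 26493/14381] = K·y
y = (KᵀK)⁻¹·Kᵀ·(x' − x̄) = [-8, -7]
z = y + H·x̄ = [-8, -7] + [5, 4] = [-3, -3]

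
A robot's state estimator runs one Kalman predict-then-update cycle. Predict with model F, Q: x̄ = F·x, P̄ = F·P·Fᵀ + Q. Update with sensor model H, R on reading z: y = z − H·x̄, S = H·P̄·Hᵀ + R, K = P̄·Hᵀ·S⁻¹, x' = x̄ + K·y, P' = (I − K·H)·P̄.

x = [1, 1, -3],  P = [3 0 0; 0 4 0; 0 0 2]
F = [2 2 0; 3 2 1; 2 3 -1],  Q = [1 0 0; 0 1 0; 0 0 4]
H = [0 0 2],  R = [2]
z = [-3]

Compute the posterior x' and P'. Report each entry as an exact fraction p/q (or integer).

x̄ = F·x = [4, 2, 8]
P̄ = F·P·Fᵀ + Q = [29 34 36; 34 46 40; 36 40 54]
y = z − H·x̄ = [-19]
S = H·P̄·Hᵀ + R = [218]
K = P̄·Hᵀ·S⁻¹ = [36/109; 40/109; 54/109]
x' = x̄ + K·y = [-248/109, -542/109, -154/109]
P' = (I − K·H)·P̄ = [569/109 826/109 36/109; 826/109 1814/109 40/109; 36/109 40/109 54/109]

x' = [-248/109, -542/109, -154/109]
P' = [569/109 826/109 36/109; 826/109 1814/109 40/109; 36/109 40/109 54/109]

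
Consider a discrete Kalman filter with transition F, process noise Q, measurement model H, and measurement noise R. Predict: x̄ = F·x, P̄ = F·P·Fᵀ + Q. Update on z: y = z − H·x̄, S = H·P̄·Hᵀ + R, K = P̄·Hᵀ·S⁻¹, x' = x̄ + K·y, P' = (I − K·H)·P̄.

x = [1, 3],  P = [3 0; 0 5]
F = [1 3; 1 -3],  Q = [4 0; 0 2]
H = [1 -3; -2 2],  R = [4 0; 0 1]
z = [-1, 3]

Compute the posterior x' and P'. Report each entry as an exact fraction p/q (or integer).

x̄ = F·x = [10, -8]
P̄ = F·P·Fᵀ + Q = [52 -42; -42 50]
y = z − H·x̄ = [-35, 39]
S = H·P̄·Hᵀ + R = [758 -740; -740 745]
K = P̄·Hᵀ·S⁻¹ = [-651/1711 -5392/8555; -688/1711 -1304/8555]
x' = x̄ + K·y = [-10813/8555, 1104/8555]
P' = (I − K·H)·P̄ = [10554/8555 7858/8555; 7858/8555 7206/8555]

x' = [-10813/8555, 1104/8555]
P' = [10554/8555 7858/8555; 7858/8555 7206/8555]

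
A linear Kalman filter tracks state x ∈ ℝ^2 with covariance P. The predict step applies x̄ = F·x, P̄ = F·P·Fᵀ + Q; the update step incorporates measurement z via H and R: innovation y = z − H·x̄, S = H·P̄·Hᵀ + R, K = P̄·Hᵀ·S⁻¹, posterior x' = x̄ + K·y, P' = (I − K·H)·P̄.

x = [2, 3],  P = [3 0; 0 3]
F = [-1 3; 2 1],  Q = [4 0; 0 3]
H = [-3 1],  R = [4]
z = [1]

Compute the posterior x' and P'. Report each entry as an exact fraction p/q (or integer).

x̄ = F·x = [7, 7]
P̄ = F·P·Fᵀ + Q = [34 3; 3 18]
y = z − H·x̄ = [15]
S = H·P̄·Hᵀ + R = [310]
K = P̄·Hᵀ·S⁻¹ = [-99/310; 9/310]
x' = x̄ + K·y = [137/62, 461/62]
P' = (I − K·H)·P̄ = [739/310 1821/310; 1821/310 5499/310]

x' = [137/62, 461/62]
P' = [739/310 1821/310; 1821/310 5499/310]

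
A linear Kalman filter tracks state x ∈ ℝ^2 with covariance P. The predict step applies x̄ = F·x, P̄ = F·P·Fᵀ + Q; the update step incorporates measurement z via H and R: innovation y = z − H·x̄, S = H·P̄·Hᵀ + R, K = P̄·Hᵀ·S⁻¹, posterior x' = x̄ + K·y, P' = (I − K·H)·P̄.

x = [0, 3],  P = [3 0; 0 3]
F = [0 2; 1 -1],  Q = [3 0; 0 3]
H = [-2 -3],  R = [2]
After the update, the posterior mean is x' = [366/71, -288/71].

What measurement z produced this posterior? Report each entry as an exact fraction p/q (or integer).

x̄ = F·x = [6, -3]
P̄ = F·P·Fᵀ + Q = [15 -6; -6 9]
S = H·P̄·Hᵀ + R = [71]
K = P̄·Hᵀ·S⁻¹ = [-12/71; -15/71]
x' − x̄ = [-60/71, -75/71] = K·y
y = (KᵀK)⁻¹·Kᵀ·(x' − x̄) = [5]
z = y + H·x̄ = [5] + [-3] = [2]

z = [2]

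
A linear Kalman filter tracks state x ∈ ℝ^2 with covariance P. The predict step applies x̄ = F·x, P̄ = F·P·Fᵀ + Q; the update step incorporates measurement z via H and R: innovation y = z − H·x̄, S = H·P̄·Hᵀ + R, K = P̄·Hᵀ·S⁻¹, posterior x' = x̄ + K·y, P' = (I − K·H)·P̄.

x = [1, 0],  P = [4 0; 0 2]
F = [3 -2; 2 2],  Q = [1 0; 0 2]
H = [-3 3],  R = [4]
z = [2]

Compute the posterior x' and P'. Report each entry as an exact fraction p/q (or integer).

x' = [126/71, 172/71]
P' = [8406/355 1658/71; 1658/71 1666/71]

x̄ = F·x = [3, 2]
P̄ = F·P·Fᵀ + Q = [45 16; 16 26]
y = z − H·x̄ = [5]
S = H·P̄·Hᵀ + R = [355]
K = P̄·Hᵀ·S⁻¹ = [-87/355; 6/71]
x' = x̄ + K·y = [126/71, 172/71]
P' = (I − K·H)·P̄ = [8406/355 1658/71; 1658/71 1666/71]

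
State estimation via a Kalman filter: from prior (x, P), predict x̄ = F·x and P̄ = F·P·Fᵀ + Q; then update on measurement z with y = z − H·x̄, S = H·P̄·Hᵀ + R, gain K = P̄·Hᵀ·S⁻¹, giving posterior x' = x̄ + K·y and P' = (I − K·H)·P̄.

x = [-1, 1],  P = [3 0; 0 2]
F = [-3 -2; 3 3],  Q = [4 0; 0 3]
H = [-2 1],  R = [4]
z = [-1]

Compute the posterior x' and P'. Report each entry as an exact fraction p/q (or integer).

x' = [19/28, 9/26]
P' = [39/28 3/2; 3/2 57/13]

x̄ = F·x = [1, 0]
P̄ = F·P·Fᵀ + Q = [39 -39; -39 48]
y = z − H·x̄ = [1]
S = H·P̄·Hᵀ + R = [364]
K = P̄·Hᵀ·S⁻¹ = [-9/28; 9/26]
x' = x̄ + K·y = [19/28, 9/26]
P' = (I − K·H)·P̄ = [39/28 3/2; 3/2 57/13]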